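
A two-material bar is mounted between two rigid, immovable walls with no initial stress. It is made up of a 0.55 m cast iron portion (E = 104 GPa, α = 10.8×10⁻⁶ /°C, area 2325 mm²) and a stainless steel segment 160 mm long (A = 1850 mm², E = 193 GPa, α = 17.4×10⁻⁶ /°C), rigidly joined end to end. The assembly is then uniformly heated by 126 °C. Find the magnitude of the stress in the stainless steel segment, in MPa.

σ ≈ 218 MPa (compressive)

Free thermal expansion of the whole bar: Σ αᵢΔT Lᵢ = 10.8×10⁻⁶×126×550 + 17.4×10⁻⁶×126×160 = 1.099 mm.
The walls prevent any net length change, so an axial force P (same in every segment) develops. Compatibility: P · Σ Lᵢ/(AᵢEᵢ) = δ_free.
The series flexibility is Σ Lᵢ/(AᵢEᵢ) = 550/(2325×104×10³) + 160/(1850×193×10³) = 2.723×10⁻⁶ mm/N.
So P = 1.099 / 2.723×10⁻⁶ = 403.7 kN, compressive.
σ_{stainless steel} = P / A = 403700 / 1850 = 218.2 MPa.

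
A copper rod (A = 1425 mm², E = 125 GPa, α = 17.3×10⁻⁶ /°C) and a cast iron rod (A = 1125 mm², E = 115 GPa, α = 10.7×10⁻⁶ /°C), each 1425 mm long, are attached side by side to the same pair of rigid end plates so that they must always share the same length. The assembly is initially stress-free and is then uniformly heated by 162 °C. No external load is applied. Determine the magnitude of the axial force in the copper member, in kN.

The copper has the larger α, so on heating it would change length more than the cast iron if both were free. The rigid plates force a common final length, so the copper is put into compression and the cast iron into tension, with equal and opposite forces P (no external load).
Compatibility of the two members (thermal + elastic change equal): (α₁ − α₂)ΔT = P·[1/(A₁E₁) + 1/(A₂E₂)].
|α₁ − α₂|·ΔT = 6.6×10⁻⁶ × 162 = 0.001069.
1/(A₁E₁) + 1/(A₂E₂) = 1/(1425×125×10³) + 1/(1125×115×10³) = 1.334×10⁻⁸ N⁻¹.
So P = 0.001069 / 1.334×10⁻⁸ = 80.13 kN.

P ≈ 80.1 kN (compressive in the copper)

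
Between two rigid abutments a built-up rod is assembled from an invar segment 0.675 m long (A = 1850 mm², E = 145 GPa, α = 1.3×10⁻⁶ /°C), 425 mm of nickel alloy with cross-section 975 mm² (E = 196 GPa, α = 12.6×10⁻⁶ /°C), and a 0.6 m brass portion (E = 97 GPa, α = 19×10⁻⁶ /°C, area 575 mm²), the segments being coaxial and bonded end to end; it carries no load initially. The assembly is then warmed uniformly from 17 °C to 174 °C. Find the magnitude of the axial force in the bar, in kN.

If the supports were absent, the total length change would be Σ αᵢΔT Lᵢ = 1.3×10⁻⁶×157×675 + 12.6×10⁻⁶×157×425 + 19×10⁻⁶×157×600 = 2.768 mm.
Since the ends are fixed, an axial force P builds up, equal in every segment, with P · Σ Lᵢ/(AᵢEᵢ) = δ_free.
The series flexibility is Σ Lᵢ/(AᵢEᵢ) = 675/(1850×145×10³) + 425/(975×196×10³) + 600/(575×97×10³) = 1.55×10⁻⁵ mm/N.
So P = 2.768 / 1.55×10⁻⁵ = 178.6 kN, compressive.

P ≈ 179 kN (compressive)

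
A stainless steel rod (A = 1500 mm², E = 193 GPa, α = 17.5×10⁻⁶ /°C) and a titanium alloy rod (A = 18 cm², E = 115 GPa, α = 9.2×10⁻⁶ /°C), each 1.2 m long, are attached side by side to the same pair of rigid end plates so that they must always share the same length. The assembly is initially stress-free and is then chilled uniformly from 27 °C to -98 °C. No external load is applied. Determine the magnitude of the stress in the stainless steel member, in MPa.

Equilibrium of a rigid end plate with no external load gives equal and opposite internal forces ±P in the two members. Since α_{stainless steel} > α_{titanium alloy}, cooling drives the stainless steel into tension and the titanium alloy into compression.
Compatibility of the two members (thermal + elastic change equal): (α₁ − α₂)ΔT = P·[1/(A₁E₁) + 1/(A₂E₂)].
|α₁ − α₂|·ΔT = 8.3×10⁻⁶ × 125 = 0.001038.
1/(A₁E₁) + 1/(A₂E₂) = 1/(1500×193×10³) + 1/(1800×115×10³) = 8.285×10⁻⁹ N⁻¹.
P = 0.001038 / 8.285×10⁻⁹ = 125200 N = 125.2 kN.
σ_{stainless steel} = P/A₁ = 125200/1500 = 83.48 MPa, tensile.

σ ≈ 83.5 MPa (tensile)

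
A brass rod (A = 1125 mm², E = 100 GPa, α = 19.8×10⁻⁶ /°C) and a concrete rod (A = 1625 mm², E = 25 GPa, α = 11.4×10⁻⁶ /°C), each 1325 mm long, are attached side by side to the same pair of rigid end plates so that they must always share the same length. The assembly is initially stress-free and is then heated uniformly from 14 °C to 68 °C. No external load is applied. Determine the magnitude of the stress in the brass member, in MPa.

The brass has the larger α, so on heating it would change length more than the concrete if both were free. The rigid plates force a common final length, so the brass is put into compression and the concrete into tension, with equal and opposite forces P (no external load).
Compatibility of the two members (thermal + elastic change equal): (α₁ − α₂)ΔT = P·[1/(A₁E₁) + 1/(A₂E₂)].
|α₁ − α₂|·ΔT = 8.4×10⁻⁶ × 54 = 0.0004536.
1/(A₁E₁) + 1/(A₂E₂) = 1/(1125×100×10³) + 1/(1625×25×10³) = 3.35×10⁻⁸ N⁻¹.
So P = 0.0004536 / 3.35×10⁻⁸ = 13.54 kN.
σ_{brass} = P/A₁ = 13540/1125 = 12.03 MPa, compressive.

σ ≈ 12 MPa (compressive)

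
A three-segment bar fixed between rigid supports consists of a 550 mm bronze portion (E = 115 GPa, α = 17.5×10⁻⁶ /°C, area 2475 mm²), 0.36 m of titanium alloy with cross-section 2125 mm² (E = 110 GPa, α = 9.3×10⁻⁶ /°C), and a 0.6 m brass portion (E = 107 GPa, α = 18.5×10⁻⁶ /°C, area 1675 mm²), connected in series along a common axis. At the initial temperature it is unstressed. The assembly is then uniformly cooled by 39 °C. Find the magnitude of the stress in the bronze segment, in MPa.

σ ≈ 55.6 MPa (tensile)

If the supports were absent, the total length change would be Σ αᵢΔT Lᵢ = 17.5×10⁻⁶×39×550 + 9.3×10⁻⁶×39×360 + 18.5×10⁻⁶×39×600 = 0.9388 mm.
The walls prevent any net length change, so an axial force P (same in every segment) develops. Compatibility: P · Σ Lᵢ/(AᵢEᵢ) = δ_free.
Σ Lᵢ/(AᵢEᵢ) = 550/(2475×115×10³) + 360/(2125×110×10³) + 600/(1675×107×10³) = 6.82×10⁻⁶ mm/N.
Hence P = δ_free / Σ(L/AE) = 0.9388/6.82×10⁻⁶ = 137.7 kN (tensile).
σ_{bronze} = P / A = 137700 / 2475 = 55.62 MPa.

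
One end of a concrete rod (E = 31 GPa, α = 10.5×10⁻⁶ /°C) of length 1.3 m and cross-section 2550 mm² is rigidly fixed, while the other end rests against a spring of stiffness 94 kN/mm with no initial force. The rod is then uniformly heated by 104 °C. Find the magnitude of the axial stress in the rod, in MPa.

The unrestrained thermal change is αΔT L = 10.5×10⁻⁶ × 104 × 1300 = 1.42 mm.
With a force P in the spring, the elastic change of the rod is PL/(AE) and that of the spring is P/k; compatibility requires their sum to equal δ_free.
P [ L/(AE) + 1/k ] = δ_free → P [ 1300/(2550×31×10³) + 1/(94×10³) ] = 1.42.
P = 1.42 / 2.708×10⁻⁵ = 52420 N.
σ = P/A = 52420/2550 = 20.56 MPa.

σ ≈ 20.6 MPa (compressive)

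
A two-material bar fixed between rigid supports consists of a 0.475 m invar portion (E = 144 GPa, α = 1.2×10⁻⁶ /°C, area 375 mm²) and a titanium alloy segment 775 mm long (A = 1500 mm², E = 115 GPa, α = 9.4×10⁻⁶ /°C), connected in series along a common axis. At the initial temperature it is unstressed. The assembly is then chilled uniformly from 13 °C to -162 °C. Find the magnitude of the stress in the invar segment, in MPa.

With the walls removed the bar would change length by δ_free = Σ αᵢΔT Lᵢ = 1.2×10⁻⁶×175×475 + 9.4×10⁻⁶×175×775 = 1.375 mm.
Since the ends are fixed, an axial force P builds up, equal in every segment, with P · Σ Lᵢ/(AᵢEᵢ) = δ_free.
Σ Lᵢ/(AᵢEᵢ) = 475/(375×144×10³) + 775/(1500×115×10³) = 1.329×10⁻⁵ mm/N.
So P = 1.375 / 1.329×10⁻⁵ = 103.4 kN, tensile.
σ_{invar} = P / A = 103400 / 375 = 275.8 MPa.

σ ≈ 276 MPa (tensile)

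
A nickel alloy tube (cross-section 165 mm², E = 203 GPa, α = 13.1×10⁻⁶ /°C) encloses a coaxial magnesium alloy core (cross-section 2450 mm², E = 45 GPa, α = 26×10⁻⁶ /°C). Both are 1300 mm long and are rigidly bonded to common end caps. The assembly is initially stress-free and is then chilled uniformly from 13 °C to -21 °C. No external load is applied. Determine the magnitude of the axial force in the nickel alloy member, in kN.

P ≈ 11.3 kN (compressive in the nickel alloy)

Both members must finish at the same length. With the larger α, the magnesium alloy tends to over-contract; the plates restrain it, putting the magnesium alloy in tension and the nickel alloy in compression. With no external load the two internal forces are equal and opposite, magnitude P.
Setting the final lengths equal and cancelling L: (α₁ − α₂)ΔT = P/(A₁E₁) + P/(A₂E₂).
|α₁ − α₂|·ΔT = 12.9×10⁻⁶ × 34 = 0.0004386.
1/(A₁E₁) + 1/(A₂E₂) = 1/(165×203×10³) + 1/(2450×45×10³) = 3.893×10⁻⁸ N⁻¹.
P = 0.0004386 / 3.893×10⁻⁸ = 11270 N = 11.27 kN.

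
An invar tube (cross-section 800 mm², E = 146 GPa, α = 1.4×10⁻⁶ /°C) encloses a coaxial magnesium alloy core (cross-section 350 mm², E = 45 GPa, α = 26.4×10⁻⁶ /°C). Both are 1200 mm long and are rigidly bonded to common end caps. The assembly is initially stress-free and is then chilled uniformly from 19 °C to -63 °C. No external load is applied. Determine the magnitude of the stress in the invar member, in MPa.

σ ≈ 35.6 MPa (compressive)

Equilibrium of a rigid end plate with no external load gives equal and opposite internal forces ±P in the two members. Since α_{magnesium alloy} > α_{invar}, cooling drives the magnesium alloy into tension and the invar into compression.
Compatibility of the two members (thermal + elastic change equal): (α₁ − α₂)ΔT = P·[1/(A₁E₁) + 1/(A₂E₂)].
|α₁ − α₂|·ΔT = 25×10⁻⁶ × 82 = 0.00205.
1/(A₁E₁) + 1/(A₂E₂) = 1/(800×146×10³) + 1/(350×45×10³) = 7.205×10⁻⁸ N⁻¹.
So P = 0.00205 / 7.205×10⁻⁸ = 28.45 kN.
σ_{invar} = P/A₁ = 28450/800 = 35.56 MPa, compressive.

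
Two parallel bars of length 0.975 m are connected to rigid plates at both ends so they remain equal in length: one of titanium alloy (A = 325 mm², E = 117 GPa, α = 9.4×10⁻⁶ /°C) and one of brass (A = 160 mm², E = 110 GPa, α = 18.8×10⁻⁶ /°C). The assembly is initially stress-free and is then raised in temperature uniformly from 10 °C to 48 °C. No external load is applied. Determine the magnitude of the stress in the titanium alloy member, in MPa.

σ ≈ 13.2 MPa (tensile)

The brass has the larger α, so on heating it would change length more than the titanium alloy if both were free. The rigid plates force a common final length, so the brass is put into compression and the titanium alloy into tension, with equal and opposite forces P (no external load).
Setting the final lengths equal and cancelling L: (α₁ − α₂)ΔT = P/(A₁E₁) + P/(A₂E₂).
|α₁ − α₂|·ΔT = 9.4×10⁻⁶ × 38 = 0.0003572.
1/(A₁E₁) + 1/(A₂E₂) = 1/(325×117×10³) + 1/(160×110×10³) = 8.312×10⁻⁸ N⁻¹.
P = 0.0003572 / 8.312×10⁻⁸ = 4298 N = 4.298 kN.
σ_{titanium alloy} = P/A₁ = 4298/325 = 13.22 MPa, tensile.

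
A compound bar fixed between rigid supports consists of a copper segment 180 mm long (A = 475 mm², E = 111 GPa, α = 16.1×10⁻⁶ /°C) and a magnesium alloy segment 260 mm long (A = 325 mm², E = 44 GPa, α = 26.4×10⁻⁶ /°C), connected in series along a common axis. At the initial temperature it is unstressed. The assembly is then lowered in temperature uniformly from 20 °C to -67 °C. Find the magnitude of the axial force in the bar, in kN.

P ≈ 39.3 kN (tensile)

Free thermal contraction of the whole bar: Σ αᵢΔT Lᵢ = 16.1×10⁻⁶×87×180 + 26.4×10⁻⁶×87×260 = 0.8493 mm.
The walls prevent any net length change, so an axial force P (same in every segment) develops. Compatibility: P · Σ Lᵢ/(AᵢEᵢ) = δ_free.
The series flexibility is Σ Lᵢ/(AᵢEᵢ) = 180/(475×111×10³) + 260/(325×44×10³) = 2.16×10⁻⁵ mm/N.
Hence P = δ_free / Σ(L/AE) = 0.8493/2.16×10⁻⁵ = 39.33 kN (tensile).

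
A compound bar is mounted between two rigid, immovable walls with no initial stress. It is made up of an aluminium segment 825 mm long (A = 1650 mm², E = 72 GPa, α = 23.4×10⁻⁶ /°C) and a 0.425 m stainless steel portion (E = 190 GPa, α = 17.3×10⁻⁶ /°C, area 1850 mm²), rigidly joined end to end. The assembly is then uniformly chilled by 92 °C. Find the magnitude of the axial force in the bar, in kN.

P ≈ 301 kN (tensile)

With the walls removed the bar would change length by δ_free = Σ αᵢΔT Lᵢ = 23.4×10⁻⁶×92×825 + 17.3×10⁻⁶×92×425 = 2.452 mm.
Since the ends are fixed, an axial force P builds up, equal in every segment, with P · Σ Lᵢ/(AᵢEᵢ) = δ_free.
Σ Lᵢ/(AᵢEᵢ) = 825/(1650×72×10³) + 425/(1850×190×10³) = 8.154×10⁻⁶ mm/N.
P = 2.452 / 8.154×10⁻⁶ = 300800 N = 300.8 kN, tensile.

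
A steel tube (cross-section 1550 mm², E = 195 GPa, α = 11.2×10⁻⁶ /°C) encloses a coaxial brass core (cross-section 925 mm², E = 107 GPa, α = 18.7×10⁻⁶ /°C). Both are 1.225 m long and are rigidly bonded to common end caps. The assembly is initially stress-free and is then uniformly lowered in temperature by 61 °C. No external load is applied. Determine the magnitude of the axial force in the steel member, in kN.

P ≈ 34.1 kN (compressive in the steel)

The brass has the larger α, so on cooling it would change length more than the steel if both were free. The rigid plates force a common final length, so the brass is put into tension and the steel into compression, with equal and opposite forces P (no external load).
Setting the final lengths equal and cancelling L: (α₁ − α₂)ΔT = P/(A₁E₁) + P/(A₂E₂).
|α₁ − α₂|·ΔT = 7.5×10⁻⁶ × 61 = 0.0004575.
1/(A₁E₁) + 1/(A₂E₂) = 1/(1550×195×10³) + 1/(925×107×10³) = 1.341×10⁻⁸ N⁻¹.
P = 0.0004575 / 1.341×10⁻⁸ = 34110 N = 34.11 kN.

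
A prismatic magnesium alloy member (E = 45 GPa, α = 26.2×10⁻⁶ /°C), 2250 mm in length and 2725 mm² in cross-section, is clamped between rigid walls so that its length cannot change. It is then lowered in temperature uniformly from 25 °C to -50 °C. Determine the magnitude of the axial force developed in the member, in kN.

Full restraint means ε = 0, so the stress is σ = EαΔT = 45×10³ × 26.2×10⁻⁶ × 75 = 88.42 MPa.
P = AEαΔT = 2725 × 45×10³ × 26.2×10⁻⁶ × 75 = 241 kN (tensile).

P ≈ 241 kN (tensile)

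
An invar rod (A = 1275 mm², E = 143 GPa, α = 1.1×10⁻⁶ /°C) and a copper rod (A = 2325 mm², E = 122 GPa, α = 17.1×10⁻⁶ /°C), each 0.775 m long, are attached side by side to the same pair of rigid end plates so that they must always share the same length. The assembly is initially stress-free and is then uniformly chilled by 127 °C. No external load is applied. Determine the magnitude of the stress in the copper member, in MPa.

Both members must finish at the same length. With the larger α, the copper tends to over-contract; the plates restrain it, putting the copper in tension and the invar in compression. With no external load the two internal forces are equal and opposite, magnitude P.
Equating the net (thermal + elastic) strains gives |α₁ − α₂|·ΔT = P·[1/(A₁E₁) + 1/(A₂E₂)].
|α₁ − α₂|·ΔT = 16×10⁻⁶ × 127 = 0.002032.
1/(A₁E₁) + 1/(A₂E₂) = 1/(1275×143×10³) + 1/(2325×122×10³) = 9.01×10⁻⁹ N⁻¹.
P = 0.002032 / 9.01×10⁻⁹ = 225500 N = 225.5 kN.
σ_{copper} = P/A₂ = 225500/2325 = 97 MPa, tensile.

σ ≈ 97 MPa (tensile)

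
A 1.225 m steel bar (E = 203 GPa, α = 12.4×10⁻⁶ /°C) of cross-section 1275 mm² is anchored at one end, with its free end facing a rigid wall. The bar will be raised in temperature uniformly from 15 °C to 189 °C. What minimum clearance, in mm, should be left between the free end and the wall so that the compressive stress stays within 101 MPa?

With no wall the bar would lengthen by αΔT L = 12.4×10⁻⁶ × 174 × 1225 = 2.643 mm.
A stress of 101 MPa corresponds to the wall pushing the bar back by σL/E = 101×1225/(203×10³) = 0.6095 mm.
The gap must absorb the remainder: g_min = 2.643 − 0.6095 = 2.034 mm.

g ≈ 2.03 mm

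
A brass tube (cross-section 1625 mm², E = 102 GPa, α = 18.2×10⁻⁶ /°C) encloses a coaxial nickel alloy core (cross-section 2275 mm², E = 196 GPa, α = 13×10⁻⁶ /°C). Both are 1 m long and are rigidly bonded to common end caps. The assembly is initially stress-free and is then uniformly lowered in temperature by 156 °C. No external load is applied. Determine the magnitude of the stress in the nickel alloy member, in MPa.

σ ≈ 43.1 MPa (compressive)

The brass has the larger α, so on cooling it would change length more than the nickel alloy if both were free. The rigid plates force a common final length, so the brass is put into tension and the nickel alloy into compression, with equal and opposite forces P (no external load).
Setting the final lengths equal and cancelling L: (α₁ − α₂)ΔT = P/(A₁E₁) + P/(A₂E₂).
|α₁ − α₂|·ΔT = 5.2×10⁻⁶ × 156 = 0.0008112.
1/(A₁E₁) + 1/(A₂E₂) = 1/(1625×102×10³) + 1/(2275×196×10³) = 8.276×10⁻⁹ N⁻¹.
P = 0.0008112 / 8.276×10⁻⁹ = 98020 N = 98.02 kN.
σ_{nickel alloy} = P/A₂ = 98020/2275 = 43.09 MPa, compressive.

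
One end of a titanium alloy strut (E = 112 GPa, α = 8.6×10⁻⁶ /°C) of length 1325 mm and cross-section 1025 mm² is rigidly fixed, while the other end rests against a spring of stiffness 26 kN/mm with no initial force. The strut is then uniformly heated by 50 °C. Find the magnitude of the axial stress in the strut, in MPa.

σ ≈ 11.1 MPa (compressive)

If the spring were absent the strut would lengthen by αΔT L = 8.6×10⁻⁶ × 50 × 1325 = 0.5697 mm.
With a force P in the spring, the elastic change of the strut is PL/(AE) and that of the spring is P/k; compatibility requires their sum to equal δ_free.
So P = δ_free / [L/(AE) + 1/k] = 0.5697 / [ 1325/(1025×112×10³) + 1/(26×10³) ].
P = 0.5697 / 5×10⁻⁵ = 11390 N.
σ = P/A = 11390/1025 = 11.12 MPa.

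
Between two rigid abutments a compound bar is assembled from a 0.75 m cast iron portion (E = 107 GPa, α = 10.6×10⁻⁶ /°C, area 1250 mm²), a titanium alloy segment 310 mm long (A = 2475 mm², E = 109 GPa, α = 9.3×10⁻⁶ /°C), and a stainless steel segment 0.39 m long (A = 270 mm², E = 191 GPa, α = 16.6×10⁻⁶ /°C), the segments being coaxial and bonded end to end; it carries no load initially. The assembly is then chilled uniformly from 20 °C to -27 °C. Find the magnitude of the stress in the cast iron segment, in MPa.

σ ≈ 45.4 MPa (tensile)

If the supports were absent, the total length change would be Σ αᵢΔT Lᵢ = 10.6×10⁻⁶×47×750 + 9.3×10⁻⁶×47×310 + 16.6×10⁻⁶×47×390 = 0.8134 mm.
Since the ends are fixed, an axial force P builds up, equal in every segment, with P · Σ Lᵢ/(AᵢEᵢ) = δ_free.
Σ Lᵢ/(AᵢEᵢ) = 750/(1250×107×10³) + 310/(2475×109×10³) + 390/(270×191×10³) = 1.432×10⁻⁵ mm/N.
So P = 0.8134 / 1.432×10⁻⁵ = 56.81 kN, tensile.
σ_{cast iron} = P / A = 56810 / 1250 = 45.45 MPa.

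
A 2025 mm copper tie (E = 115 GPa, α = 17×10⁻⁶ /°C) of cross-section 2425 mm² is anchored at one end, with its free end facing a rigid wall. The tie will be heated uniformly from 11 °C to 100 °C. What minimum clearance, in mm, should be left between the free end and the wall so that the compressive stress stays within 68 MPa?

g ≈ 1.87 mm

Free expansion if unrestrained: δ_free = αΔT L = 17×10⁻⁶ × 89 × 2025 = 3.064 mm.
A stress of 68 MPa corresponds to the wall pushing the tie back by σL/E = 68×2025/(115×10³) = 1.197 mm.
So the gap has to take up the difference, g_min = δ_free − σL/E = 3.064 − 1.197 = 1.866 mm.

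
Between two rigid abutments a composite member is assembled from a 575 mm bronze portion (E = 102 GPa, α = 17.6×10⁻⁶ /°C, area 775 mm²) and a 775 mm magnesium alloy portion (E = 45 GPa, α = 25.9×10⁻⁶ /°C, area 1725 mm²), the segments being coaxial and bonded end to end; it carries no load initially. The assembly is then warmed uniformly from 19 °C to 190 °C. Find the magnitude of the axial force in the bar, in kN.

P ≈ 299 kN (compressive)

With the walls removed the bar would change length by δ_free = Σ αᵢΔT Lᵢ = 17.6×10⁻⁶×171×575 + 25.9×10⁻⁶×171×775 = 5.163 mm.
The walls prevent any net length change, so an axial force P (same in every segment) develops. Compatibility: P · Σ Lᵢ/(AᵢEᵢ) = δ_free.
Σ Lᵢ/(AᵢEᵢ) = 575/(775×102×10³) + 775/(1725×45×10³) = 1.726×10⁻⁵ mm/N.
Hence P = δ_free / Σ(L/AE) = 5.163/1.726×10⁻⁵ = 299.2 kN (compressive).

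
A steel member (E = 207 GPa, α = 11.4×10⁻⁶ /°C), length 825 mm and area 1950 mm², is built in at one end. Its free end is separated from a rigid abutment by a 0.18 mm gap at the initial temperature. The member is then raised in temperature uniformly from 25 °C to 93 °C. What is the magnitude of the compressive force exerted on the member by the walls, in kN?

P ≈ 225 kN

Free thermal elongation = αΔT L = 11.4×10⁻⁶ × 68 × 825 = 0.6395 mm.
This exceeds the 0.18 mm gap, so the wall pushes back. The portion of expansion that must be recovered elastically is δ_free − gap = 0.6395 − 0.18 = 0.4595 mm.
Compatibility: PL/(AE) = 0.4595 mm, so σ = P/A = E × (0.4595/825) = 115.3 MPa.
Force on the wall = σA = 115.3 × 1950 mm² = 224.8 kN.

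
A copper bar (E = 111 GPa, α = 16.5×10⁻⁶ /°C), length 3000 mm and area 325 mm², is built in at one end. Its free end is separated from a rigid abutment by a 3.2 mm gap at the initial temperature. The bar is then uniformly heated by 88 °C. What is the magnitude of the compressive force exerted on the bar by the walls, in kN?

Unrestrained expansion: δ_free = αΔT L = 16.5×10⁻⁶ × 88 × 3000 = 4.356 mm.
The gap closes (δ_free > 3.2 mm) and the wall then resists a further 4.356 − 3.2 = 1.156 mm of expansion.
So σ = E(δ_free − g)/L = 111×10³ × 1.156/3000 = 42.77 MPa.
Force on the wall = σA = 42.77 × 325 mm² = 13.9 kN.

P ≈ 13.9 kN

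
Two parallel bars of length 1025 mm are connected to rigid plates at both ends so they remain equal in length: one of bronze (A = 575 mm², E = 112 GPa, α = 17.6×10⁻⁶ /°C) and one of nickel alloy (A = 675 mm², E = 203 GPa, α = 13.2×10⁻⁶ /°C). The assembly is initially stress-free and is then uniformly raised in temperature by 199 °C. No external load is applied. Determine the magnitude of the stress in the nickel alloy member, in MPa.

σ ≈ 56.8 MPa (tensile)

Both members must finish at the same length. With the larger α, the bronze tends to over-expand; the plates restrain it, putting the bronze in compression and the nickel alloy in tension. With no external load the two internal forces are equal and opposite, magnitude P.
Setting the final lengths equal and cancelling L: (α₁ − α₂)ΔT = P/(A₁E₁) + P/(A₂E₂).
|α₁ − α₂|·ΔT = 4.4×10⁻⁶ × 199 = 0.0008756.
1/(A₁E₁) + 1/(A₂E₂) = 1/(575×112×10³) + 1/(675×203×10³) = 2.283×10⁻⁸ N⁻¹.
So P = 0.0008756 / 2.283×10⁻⁸ = 38.36 kN.
σ_{nickel alloy} = P/A₂ = 38360/675 = 56.83 MPa, tensile.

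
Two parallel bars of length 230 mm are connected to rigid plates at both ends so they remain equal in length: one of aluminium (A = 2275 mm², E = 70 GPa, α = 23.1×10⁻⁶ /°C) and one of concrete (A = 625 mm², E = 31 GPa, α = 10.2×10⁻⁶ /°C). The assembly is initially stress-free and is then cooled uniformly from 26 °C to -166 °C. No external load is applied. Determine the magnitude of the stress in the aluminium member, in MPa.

Equilibrium of a rigid end plate with no external load gives equal and opposite internal forces ±P in the two members. Since α_{aluminium} > α_{concrete}, cooling drives the aluminium into tension and the concrete into compression.
Setting the final lengths equal and cancelling L: (α₁ − α₂)ΔT = P/(A₁E₁) + P/(A₂E₂).
|α₁ − α₂|·ΔT = 12.9×10⁻⁶ × 192 = 0.002477.
1/(A₁E₁) + 1/(A₂E₂) = 1/(2275×70×10³) + 1/(625×31×10³) = 5.789×10⁻⁸ N⁻¹.
P = 0.002477 / 5.789×10⁻⁸ = 42780 N = 42.78 kN.
σ_{aluminium} = P/A₁ = 42780/2275 = 18.81 MPa, tensile.

σ ≈ 18.8 MPa (tensile)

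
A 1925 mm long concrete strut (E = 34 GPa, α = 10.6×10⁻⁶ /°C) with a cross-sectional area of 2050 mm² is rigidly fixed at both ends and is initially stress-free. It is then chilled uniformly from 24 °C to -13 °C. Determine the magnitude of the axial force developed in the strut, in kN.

With zero net strain, σ = E·αΔT = 34 GPa × 10.6×10⁻⁶ × 37 = 13.33 MPa.
Then P = σA = 13.33 × 2050 mm² = 27.34 kN, tensile.

P ≈ 27.3 kN (tensile)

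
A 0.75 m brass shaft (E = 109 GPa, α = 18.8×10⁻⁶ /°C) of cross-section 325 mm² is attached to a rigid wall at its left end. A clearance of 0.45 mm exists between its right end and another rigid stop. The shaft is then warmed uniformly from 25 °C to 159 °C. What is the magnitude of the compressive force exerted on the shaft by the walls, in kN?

If the wall were absent the shaft would grow by αΔT L = 18.8×10⁻⁶ × 134 × 750 = 1.889 mm.
The gap closes (δ_free > 0.45 mm) and the wall then resists a further 1.889 − 0.45 = 1.439 mm of expansion.
So σ = E(δ_free − g)/L = 109×10³ × 1.439/750 = 209.2 MPa.
P = σA = 209.2 × 325 = 67.99 kN.

P ≈ 68 kN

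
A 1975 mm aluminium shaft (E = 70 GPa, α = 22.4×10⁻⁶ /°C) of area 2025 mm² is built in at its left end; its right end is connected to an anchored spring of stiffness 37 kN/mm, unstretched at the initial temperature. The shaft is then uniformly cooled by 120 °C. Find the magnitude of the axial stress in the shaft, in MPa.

σ ≈ 64 MPa (tensile)

Free thermal contraction: δ_free = αΔT L = 22.4×10⁻⁶ × 120 × 1975 = 5.309 mm.
With a force P in the spring, the elastic change of the shaft is PL/(AE) and that of the spring is P/k; compatibility requires their sum to equal δ_free.
So P = δ_free / [L/(AE) + 1/k] = 5.309 / [ 1975/(2025×70×10³) + 1/(37×10³) ].
P = 5.309 / 4.096×10⁻⁵ = 129600 N.
σ = P/A = 129600/2025 = 64 MPa.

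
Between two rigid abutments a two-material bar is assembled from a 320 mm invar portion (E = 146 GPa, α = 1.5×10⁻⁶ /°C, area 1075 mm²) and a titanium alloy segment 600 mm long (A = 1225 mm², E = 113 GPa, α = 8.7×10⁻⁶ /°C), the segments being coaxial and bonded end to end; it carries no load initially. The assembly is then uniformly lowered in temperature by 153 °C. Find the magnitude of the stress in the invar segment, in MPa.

If the supports were absent, the total length change would be Σ αᵢΔT Lᵢ = 1.5×10⁻⁶×153×320 + 8.7×10⁻⁶×153×600 = 0.8721 mm.
The walls prevent any net length change, so an axial force P (same in every segment) develops. Compatibility: P · Σ Lᵢ/(AᵢEᵢ) = δ_free.
Σ Lᵢ/(AᵢEᵢ) = 320/(1075×146×10³) + 600/(1225×113×10³) = 6.373×10⁻⁶ mm/N.
So P = 0.8721 / 6.373×10⁻⁶ = 136.8 kN, tensile.
σ_{invar} = P / A = 136800 / 1075 = 127.3 MPa.

σ ≈ 127 MPa (tensile)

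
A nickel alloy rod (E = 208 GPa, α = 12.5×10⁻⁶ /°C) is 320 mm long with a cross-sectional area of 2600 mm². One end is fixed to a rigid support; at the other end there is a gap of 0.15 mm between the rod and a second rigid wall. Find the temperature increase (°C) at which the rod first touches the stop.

ΔT ≈ 37.5 °C

The gap closes when αΔT L = 0.15 mm, since the rod is still unstressed at that instant.
ΔT = 0.15 / (12.5×10⁻⁶ × 320) = 37.5 °C.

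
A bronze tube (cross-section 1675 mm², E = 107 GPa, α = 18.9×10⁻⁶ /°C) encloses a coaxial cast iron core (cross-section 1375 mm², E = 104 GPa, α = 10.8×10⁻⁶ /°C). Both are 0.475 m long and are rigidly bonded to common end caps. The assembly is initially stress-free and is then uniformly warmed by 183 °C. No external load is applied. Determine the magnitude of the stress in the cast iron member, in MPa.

σ ≈ 85.7 MPa (tensile)

Equilibrium of a rigid end plate with no external load gives equal and opposite internal forces ±P in the two members. Since α_{bronze} > α_{cast iron}, heating drives the bronze into compression and the cast iron into tension.
Compatibility of the two members (thermal + elastic change equal): (α₁ − α₂)ΔT = P·[1/(A₁E₁) + 1/(A₂E₂)].
|α₁ − α₂|·ΔT = 8.1×10⁻⁶ × 183 = 0.001482.
1/(A₁E₁) + 1/(A₂E₂) = 1/(1675×107×10³) + 1/(1375×104×10³) = 1.257×10⁻⁸ N⁻¹.
So P = 0.001482 / 1.257×10⁻⁸ = 117.9 kN.
σ_{cast iron} = P/A₂ = 117900/1375 = 85.74 MPa, tensile.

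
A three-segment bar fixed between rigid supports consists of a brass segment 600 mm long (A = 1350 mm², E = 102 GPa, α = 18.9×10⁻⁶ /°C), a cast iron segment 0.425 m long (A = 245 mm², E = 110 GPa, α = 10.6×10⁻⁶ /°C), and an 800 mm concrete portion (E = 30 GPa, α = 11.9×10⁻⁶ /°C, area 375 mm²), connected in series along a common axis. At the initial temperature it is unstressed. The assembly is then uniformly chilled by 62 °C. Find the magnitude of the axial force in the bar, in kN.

P ≈ 17.2 kN (tensile)

Free thermal contraction of the whole bar: Σ αᵢΔT Lᵢ = 18.9×10⁻⁶×62×600 + 10.6×10⁻⁶×62×425 + 11.9×10⁻⁶×62×800 = 1.573 mm.
The walls prevent any net length change, so an axial force P (same in every segment) develops. Compatibility: P · Σ Lᵢ/(AᵢEᵢ) = δ_free.
The series flexibility is Σ Lᵢ/(AᵢEᵢ) = 600/(1350×102×10³) + 425/(245×110×10³) + 800/(375×30×10³) = 9.124×10⁻⁵ mm/N.
So P = 1.573 / 9.124×10⁻⁵ = 17.24 kN, tensile.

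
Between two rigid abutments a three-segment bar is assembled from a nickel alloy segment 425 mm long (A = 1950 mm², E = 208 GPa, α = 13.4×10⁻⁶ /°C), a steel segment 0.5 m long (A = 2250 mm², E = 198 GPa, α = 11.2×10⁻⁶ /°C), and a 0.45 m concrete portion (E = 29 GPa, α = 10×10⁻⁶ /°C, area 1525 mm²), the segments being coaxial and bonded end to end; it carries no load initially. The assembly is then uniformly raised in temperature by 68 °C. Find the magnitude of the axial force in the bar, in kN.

P ≈ 87 kN (compressive)

If the supports were absent, the total length change would be Σ αᵢΔT Lᵢ = 13.4×10⁻⁶×68×425 + 11.2×10⁻⁶×68×500 + 10×10⁻⁶×68×450 = 1.074 mm.
The rigid supports impose zero overall length change; the single axial force P common to all segments must satisfy P Σ Lᵢ/(AᵢEᵢ) = δ_free.
The series flexibility is Σ Lᵢ/(AᵢEᵢ) = 425/(1950×208×10³) + 500/(2250×198×10³) + 450/(1525×29×10³) = 1.235×10⁻⁵ mm/N.
Hence P = δ_free / Σ(L/AE) = 1.074/1.235×10⁻⁵ = 87 kN (compressive).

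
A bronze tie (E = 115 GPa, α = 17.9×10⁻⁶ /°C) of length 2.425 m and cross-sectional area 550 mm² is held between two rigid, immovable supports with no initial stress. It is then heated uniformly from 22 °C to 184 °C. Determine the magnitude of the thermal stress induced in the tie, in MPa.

σ ≈ 333 MPa (compressive)

Because both ends are immovable the net strain is zero, and the suppressed thermal strain is αΔT = 17.9×10⁻⁶ × 162 = 2899.8×10⁻⁶.
σ = EαΔT = 115×10³ × 17.9×10⁻⁶ × 162 = 333.5 MPa (compressive; the tie is trying to expand).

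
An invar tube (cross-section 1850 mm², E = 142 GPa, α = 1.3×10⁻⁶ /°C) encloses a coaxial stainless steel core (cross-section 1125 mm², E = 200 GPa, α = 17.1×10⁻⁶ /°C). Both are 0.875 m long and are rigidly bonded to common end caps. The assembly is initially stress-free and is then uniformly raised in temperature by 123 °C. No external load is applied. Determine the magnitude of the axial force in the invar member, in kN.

Both members must finish at the same length. With the larger α, the stainless steel tends to over-expand; the plates restrain it, putting the stainless steel in compression and the invar in tension. With no external load the two internal forces are equal and opposite, magnitude P.
Setting the final lengths equal and cancelling L: (α₁ − α₂)ΔT = P/(A₁E₁) + P/(A₂E₂).
|α₁ − α₂|·ΔT = 15.8×10⁻⁶ × 123 = 0.001943.
1/(A₁E₁) + 1/(A₂E₂) = 1/(1850×142×10³) + 1/(1125×200×10³) = 8.251×10⁻⁹ N⁻¹.
So P = 0.001943 / 8.251×10⁻⁹ = 235.5 kN.

P ≈ 236 kN (tensile in the invar)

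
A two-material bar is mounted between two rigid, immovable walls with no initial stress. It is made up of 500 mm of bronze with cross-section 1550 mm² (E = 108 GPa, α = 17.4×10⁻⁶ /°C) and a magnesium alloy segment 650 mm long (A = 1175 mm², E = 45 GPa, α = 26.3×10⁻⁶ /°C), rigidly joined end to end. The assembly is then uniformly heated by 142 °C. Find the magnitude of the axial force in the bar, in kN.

P ≈ 240 kN (compressive)

With the walls removed the bar would change length by δ_free = Σ αᵢΔT Lᵢ = 17.4×10⁻⁶×142×500 + 26.3×10⁻⁶×142×650 = 3.663 mm.
The walls prevent any net length change, so an axial force P (same in every segment) develops. Compatibility: P · Σ Lᵢ/(AᵢEᵢ) = δ_free.
Σ Lᵢ/(AᵢEᵢ) = 500/(1550×108×10³) + 650/(1175×45×10³) = 1.528×10⁻⁵ mm/N.
So P = 3.663 / 1.528×10⁻⁵ = 239.7 kN, compressive.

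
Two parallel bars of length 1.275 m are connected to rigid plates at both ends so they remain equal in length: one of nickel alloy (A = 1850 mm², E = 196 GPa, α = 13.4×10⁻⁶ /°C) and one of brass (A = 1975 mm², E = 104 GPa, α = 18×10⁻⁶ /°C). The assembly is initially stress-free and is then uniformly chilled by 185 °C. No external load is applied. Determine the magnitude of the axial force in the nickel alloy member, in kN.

P ≈ 112 kN (compressive in the nickel alloy)

The brass has the larger α, so on cooling it would change length more than the nickel alloy if both were free. The rigid plates force a common final length, so the brass is put into tension and the nickel alloy into compression, with equal and opposite forces P (no external load).
Setting the final lengths equal and cancelling L: (α₁ − α₂)ΔT = P/(A₁E₁) + P/(A₂E₂).
|α₁ − α₂|·ΔT = 4.6×10⁻⁶ × 185 = 0.000851.
1/(A₁E₁) + 1/(A₂E₂) = 1/(1850×196×10³) + 1/(1975×104×10³) = 7.626×10⁻⁹ N⁻¹.
P = 0.000851 / 7.626×10⁻⁹ = 111600 N = 111.6 kN.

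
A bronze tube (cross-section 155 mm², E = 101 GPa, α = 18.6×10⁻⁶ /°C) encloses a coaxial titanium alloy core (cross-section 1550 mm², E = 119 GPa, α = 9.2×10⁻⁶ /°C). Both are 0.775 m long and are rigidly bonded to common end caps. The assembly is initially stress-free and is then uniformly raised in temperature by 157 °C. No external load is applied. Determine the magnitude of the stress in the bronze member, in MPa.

Both members must finish at the same length. With the larger α, the bronze tends to over-expand; the plates restrain it, putting the bronze in compression and the titanium alloy in tension. With no external load the two internal forces are equal and opposite, magnitude P.
Compatibility of the two members (thermal + elastic change equal): (α₁ − α₂)ΔT = P·[1/(A₁E₁) + 1/(A₂E₂)].
|α₁ − α₂|·ΔT = 9.4×10⁻⁶ × 157 = 0.001476.
1/(A₁E₁) + 1/(A₂E₂) = 1/(155×101×10³) + 1/(1550×119×10³) = 6.93×10⁻⁸ N⁻¹.
P = 0.001476 / 6.93×10⁻⁸ = 21300 N = 21.3 kN.
σ_{bronze} = P/A₁ = 21300/155 = 137.4 MPa, compressive.

σ ≈ 137 MPa (compressive)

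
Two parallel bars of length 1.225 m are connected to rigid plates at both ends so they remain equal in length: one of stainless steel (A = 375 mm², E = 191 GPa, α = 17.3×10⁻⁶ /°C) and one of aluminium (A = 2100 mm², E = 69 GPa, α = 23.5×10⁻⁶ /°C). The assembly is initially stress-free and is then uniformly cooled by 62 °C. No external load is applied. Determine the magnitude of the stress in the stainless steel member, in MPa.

Equilibrium of a rigid end plate with no external load gives equal and opposite internal forces ±P in the two members. Since α_{aluminium} > α_{stainless steel}, cooling drives the aluminium into tension and the stainless steel into compression.
Equating the net (thermal + elastic) strains gives |α₁ − α₂|·ΔT = P·[1/(A₁E₁) + 1/(A₂E₂)].
|α₁ − α₂|·ΔT = 6.2×10⁻⁶ × 62 = 0.0003844.
1/(A₁E₁) + 1/(A₂E₂) = 1/(375×191×10³) + 1/(2100×69×10³) = 2.086×10⁻⁸ N⁻¹.
P = 0.0003844 / 2.086×10⁻⁸ = 18430 N = 18.43 kN.
σ_{stainless steel} = P/A₁ = 18430/375 = 49.13 MPa, compressive.

σ ≈ 49.1 MPa (compressive)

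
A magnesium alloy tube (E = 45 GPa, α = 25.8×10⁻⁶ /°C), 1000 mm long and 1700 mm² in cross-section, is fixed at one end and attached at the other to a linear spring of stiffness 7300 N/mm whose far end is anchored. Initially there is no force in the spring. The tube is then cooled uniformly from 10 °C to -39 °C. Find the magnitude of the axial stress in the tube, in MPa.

The unrestrained thermal change is αΔT L = 25.8×10⁻⁶ × 49 × 1000 = 1.264 mm.
Let P be the tensile force in the spring. The tube extends elastically by PL/(AE) and the spring stretches by P/k; together these equal δ_free.
P [ L/(AE) + 1/k ] = δ_free → P [ 1000/(1700×45×10³) + 1/(7300) ] = 1.264.
P = 1.264 / 0.0001501 = 8425 N.
σ = P/A = 8425/1700 = 4.956 MPa.

σ ≈ 4.96 MPa (tensile)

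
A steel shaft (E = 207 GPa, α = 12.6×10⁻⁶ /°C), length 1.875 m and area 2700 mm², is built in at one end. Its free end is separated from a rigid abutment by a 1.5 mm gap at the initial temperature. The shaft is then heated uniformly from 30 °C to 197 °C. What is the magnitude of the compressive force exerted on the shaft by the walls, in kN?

P ≈ 729 kN

If the wall were absent the shaft would grow by αΔT L = 12.6×10⁻⁶ × 167 × 1875 = 3.945 mm.
The gap closes (δ_free > 1.5 mm) and the wall then resists a further 3.945 − 1.5 = 2.445 mm of expansion.
Compatibility: PL/(AE) = 2.445 mm, so σ = P/A = E × (2.445/1875) = 270 MPa.
P = σA = 270 × 2700 = 728.9 kN.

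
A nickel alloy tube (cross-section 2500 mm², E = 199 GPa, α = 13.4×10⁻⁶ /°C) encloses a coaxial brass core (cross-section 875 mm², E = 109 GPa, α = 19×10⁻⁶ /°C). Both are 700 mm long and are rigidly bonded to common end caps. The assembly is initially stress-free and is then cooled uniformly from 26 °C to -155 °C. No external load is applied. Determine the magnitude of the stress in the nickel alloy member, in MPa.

σ ≈ 32.4 MPa (compressive)

Both members must finish at the same length. With the larger α, the brass tends to over-contract; the plates restrain it, putting the brass in tension and the nickel alloy in compression. With no external load the two internal forces are equal and opposite, magnitude P.
Compatibility of the two members (thermal + elastic change equal): (α₁ − α₂)ΔT = P·[1/(A₁E₁) + 1/(A₂E₂)].
|α₁ − α₂|·ΔT = 5.6×10⁻⁶ × 181 = 0.001014.
1/(A₁E₁) + 1/(A₂E₂) = 1/(2500×199×10³) + 1/(875×109×10³) = 1.249×10⁻⁸ N⁻¹.
P = 0.001014 / 1.249×10⁻⁸ = 81120 N = 81.12 kN.
σ_{nickel alloy} = P/A₁ = 81120/2500 = 32.45 MPa, compressive.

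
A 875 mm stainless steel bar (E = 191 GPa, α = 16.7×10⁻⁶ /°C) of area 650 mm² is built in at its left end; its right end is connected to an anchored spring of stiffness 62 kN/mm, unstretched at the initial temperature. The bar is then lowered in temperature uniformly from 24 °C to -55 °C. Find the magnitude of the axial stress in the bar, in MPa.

σ ≈ 76.6 MPa (tensile)

If the spring were absent the bar would shorten by αΔT L = 16.7×10⁻⁶ × 79 × 875 = 1.154 mm.
Let P be the tensile force in the spring. The bar extends elastically by PL/(AE) and the spring stretches by P/k; together these equal δ_free.
P [ L/(AE) + 1/k ] = δ_free → P [ 875/(650×191×10³) + 1/(62×10³) ] = 1.154.
P = 1.154 / 2.318×10⁻⁵ = 49810 N.
σ = P/A = 49810/650 = 76.63 MPa.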